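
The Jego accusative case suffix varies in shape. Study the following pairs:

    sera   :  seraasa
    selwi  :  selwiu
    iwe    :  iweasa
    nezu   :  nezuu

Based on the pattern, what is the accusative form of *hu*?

huu

The pattern is height harmony: -u when the last vowel of the stem is a high vowel (*selwi*, *nezu*); -asa when the last vowel of the stem is a non-high vowel (*sera*, *iwe*).
*hu* — last vowel /u/ (a high vowel) → -u → *huu*.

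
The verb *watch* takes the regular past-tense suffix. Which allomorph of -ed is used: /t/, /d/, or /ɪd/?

The stem *watch* ends in a voiceless consonant other than /t/.
The -ed suffix is realized as /ɪd/ after /t, d/; as /t/ after other voiceless consonants; and as /d/ after other voiced sounds.
So -ed on *watch* is pronounced /t/.

/t/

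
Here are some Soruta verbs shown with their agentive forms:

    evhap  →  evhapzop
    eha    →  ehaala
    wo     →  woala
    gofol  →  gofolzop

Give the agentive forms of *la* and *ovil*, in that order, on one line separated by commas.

Looking at the final sound of each stem: -zop when the stem ends in a consonant (*evhap*, *gofol*); -ala when the stem ends in a vowel (*eha*, *wo*).
Since the final sound of *la* is /a/ (a vowel), it takes -ala, giving *laala*.
*ovil*: final sound = /l/, a consonant → -zop → *ovilzop*.

laala, ovilzop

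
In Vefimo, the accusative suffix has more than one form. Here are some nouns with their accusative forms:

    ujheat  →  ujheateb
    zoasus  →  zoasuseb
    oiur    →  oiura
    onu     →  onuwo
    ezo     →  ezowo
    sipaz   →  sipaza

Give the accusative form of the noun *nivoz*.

nivoza

The suffix is conditioned by the final sound: -eb when the stem ends in a voiceless consonant (*ujheat*, *zoasus*); -a when the stem ends in a voiced consonant (*oiur*, *sipaz*); -wo when the stem ends in a vowel (*onu*, *ezo*).
Since the final sound of *nivoz* is /z/ (a voiced consonant), it takes -a, giving *nivoza*.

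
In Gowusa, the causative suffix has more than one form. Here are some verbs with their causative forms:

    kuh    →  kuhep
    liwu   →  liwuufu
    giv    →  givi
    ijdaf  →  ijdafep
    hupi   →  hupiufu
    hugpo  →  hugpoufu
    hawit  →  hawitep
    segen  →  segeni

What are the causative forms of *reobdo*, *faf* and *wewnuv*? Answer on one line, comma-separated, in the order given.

The suffix is conditioned by the final sound: -ep when the stem ends in a voiceless consonant (*kuh*, *ijdaf*, *hawit*); -i when the stem ends in a voiced consonant (*giv*, *segen*); -ufu when the stem ends in a vowel (*liwu*, *hupi*, *hugpo*).
*reobdo* — final sound /o/ (a vowel) → -ufu → *reobdoufu*.
*faf*: final sound = /f/, a voiceless consonant → -ep → *fafep*.
Since the final sound of *wewnuv* is /v/ (a voiced consonant), it takes -i, giving *wewnuvi*.

reobdoufu, fafep, wewnuvi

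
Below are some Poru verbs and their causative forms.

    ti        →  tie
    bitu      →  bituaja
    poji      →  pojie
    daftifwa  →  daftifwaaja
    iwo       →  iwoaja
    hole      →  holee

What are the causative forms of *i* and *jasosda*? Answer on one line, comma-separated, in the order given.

ie, jasosdaaja

Looking at the last vowel of each stem: -e when the last vowel of the stem is a front vowel (*ti*, *poji*, *hole*); -aja when the last vowel of the stem is a back vowel (*bitu*, *daftifwa*, *iwo*).
Since the last vowel of *i* is /i/ (a front vowel), it takes -e, giving *ie*.
*jasosda*: last vowel = /a/, a back vowel → -aja → *jasosdaaja*.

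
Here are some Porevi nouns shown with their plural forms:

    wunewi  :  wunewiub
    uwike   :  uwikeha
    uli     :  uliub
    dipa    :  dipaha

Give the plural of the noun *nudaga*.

The alternation tracks the last vowel of the stem — -ub when the last vowel of the stem is a high vowel (*wunewi*, *uli*); -ha when the last vowel of the stem is a non-high vowel (*uwike*, *dipa*).
Since the last vowel of *nudaga* is /a/ (a non-high vowel), it takes -ha, giving *nudagaha*.

nudagaha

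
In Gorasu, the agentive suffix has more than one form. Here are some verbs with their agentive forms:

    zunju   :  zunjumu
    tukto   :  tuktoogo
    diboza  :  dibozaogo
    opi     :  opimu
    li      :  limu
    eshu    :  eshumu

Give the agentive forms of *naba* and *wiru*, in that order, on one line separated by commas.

nabaogo, wirumu

The alternation tracks the last vowel of the stem — -mu when the last vowel of the stem is a high vowel (*zunju*, *opi*, *li*, *eshu*); -ogo when the last vowel of the stem is a non-high vowel (*tukto*, *diboza*).
*naba* — last vowel /a/ (a non-high vowel) → -ogo → *nabaogo*.
The last vowel of *wiru* is /u/, which is a high vowel, so the suffix is -mu, giving *wirumu*.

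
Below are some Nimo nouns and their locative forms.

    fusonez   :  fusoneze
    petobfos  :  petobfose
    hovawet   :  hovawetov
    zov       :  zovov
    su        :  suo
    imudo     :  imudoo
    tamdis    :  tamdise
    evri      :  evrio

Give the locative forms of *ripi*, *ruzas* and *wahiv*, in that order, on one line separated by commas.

The pattern is sibilance of the final sound: -e when the stem ends in a sibilant (*fusonez*, *petobfos*, *tamdis*); -ov when the stem ends in a non-sibilant consonant (*hovawet*, *zov*); -o when the stem ends in a vowel (*su*, *imudo*, *evri*).
*ripi*: final sound = /i/, a vowel → -o → *ripio*.
The final sound of *ruzas* is /s/, which is a sibilant, so the suffix is -e, giving *ruzase*.
Since the final sound of *wahiv* is /v/ (a non-sibilant consonant), it takes -ov, giving *wahivov*.

ripio, ruzase, wahivov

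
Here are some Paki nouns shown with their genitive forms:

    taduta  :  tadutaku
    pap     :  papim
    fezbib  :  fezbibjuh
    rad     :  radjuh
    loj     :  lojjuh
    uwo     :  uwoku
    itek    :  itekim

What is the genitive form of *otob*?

The alternation tracks the final sound of the stem — -im when the stem ends in a voiceless consonant (*pap*, *itek*); -juh when the stem ends in a voiced consonant (*fezbib*, *rad*, *loj*); -ku when the stem ends in a vowel (*taduta*, *uwo*).
Since the final sound of *otob* is /b/ (a voiced consonant), it takes -juh, giving *otobjuh*.

otobjuh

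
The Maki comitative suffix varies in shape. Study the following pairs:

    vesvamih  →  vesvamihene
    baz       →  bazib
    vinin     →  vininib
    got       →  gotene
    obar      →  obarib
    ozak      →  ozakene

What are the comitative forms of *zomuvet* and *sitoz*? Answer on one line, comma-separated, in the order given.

The alternation tracks the final consonant of the stem — -ene when the stem ends in a voiceless consonant (*vesvamih*, *got*, *ozak*); -ib when the stem ends in a voiced consonant (*baz*, *vinin*, *obar*).
*zomuvet*: final consonant = /t/, voiceless → -ene → *zomuvetene*.
*sitoz*: final consonant = /z/, voiced → -ib → *sitozib*.

zomuvetene, sitozib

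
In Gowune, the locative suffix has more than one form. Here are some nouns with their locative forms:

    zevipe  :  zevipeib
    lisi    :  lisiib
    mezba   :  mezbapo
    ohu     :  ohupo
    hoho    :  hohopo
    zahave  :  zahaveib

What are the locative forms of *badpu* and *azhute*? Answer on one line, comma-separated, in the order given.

The alternation tracks the last vowel of the stem — -ib when the last vowel of the stem is a front vowel (*zevipe*, *lisi*, *zahave*); -po when the last vowel of the stem is a back vowel (*mezba*, *ohu*, *hoho*).
The last vowel of *badpu* is /u/, which is a back vowel, so the suffix is -po, giving *badpupo*.
*azhute*: last vowel = /e/, a front vowel → -ib → *azhuteib*.

badpupo, azhuteib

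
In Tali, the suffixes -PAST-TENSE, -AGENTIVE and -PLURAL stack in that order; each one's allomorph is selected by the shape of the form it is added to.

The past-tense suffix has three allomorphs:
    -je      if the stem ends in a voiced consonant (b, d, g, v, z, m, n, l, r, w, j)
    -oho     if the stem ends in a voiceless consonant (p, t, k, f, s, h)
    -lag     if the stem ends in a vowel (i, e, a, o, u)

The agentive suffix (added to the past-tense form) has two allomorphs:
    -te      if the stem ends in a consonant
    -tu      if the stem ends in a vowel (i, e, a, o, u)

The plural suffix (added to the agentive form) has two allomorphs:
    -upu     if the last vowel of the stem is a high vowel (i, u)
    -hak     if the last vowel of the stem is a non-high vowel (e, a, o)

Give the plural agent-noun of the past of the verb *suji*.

Since the final sound of *suji* is /i/ (a vowel), it takes -lag, giving *sujilag*.
The past-tense form *sujilag* — final sound /g/ (a consonant) → -te → *sujilagte*.
The agentive form *sujilagte*: last vowel = /e/, a non-high vowel → -hak → *sujilagtehak*.

sujilagtehak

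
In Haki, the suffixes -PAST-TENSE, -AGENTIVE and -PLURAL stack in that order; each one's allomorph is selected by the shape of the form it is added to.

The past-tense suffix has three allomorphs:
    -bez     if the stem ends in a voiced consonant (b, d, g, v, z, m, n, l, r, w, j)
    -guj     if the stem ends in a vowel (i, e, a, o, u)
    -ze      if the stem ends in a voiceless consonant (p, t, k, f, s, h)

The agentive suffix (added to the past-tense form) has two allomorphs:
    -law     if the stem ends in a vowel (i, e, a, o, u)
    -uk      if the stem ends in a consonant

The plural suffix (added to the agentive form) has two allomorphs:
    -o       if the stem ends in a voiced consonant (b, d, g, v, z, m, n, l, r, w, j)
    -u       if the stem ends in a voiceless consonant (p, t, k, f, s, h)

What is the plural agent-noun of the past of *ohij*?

ohijbezuku

*ohij* — final sound /j/ (a voiced consonant) → -bez → *ohijbez*.
The final sound of the past-tense form *ohijbez* is /z/, which is a consonant, so the agentive suffix is -uk, giving *ohijbezuk*.
Since the final consonant of the agentive form *ohijbezuk* is /k/ (voiceless), it takes -u, giving *ohijbezuku*.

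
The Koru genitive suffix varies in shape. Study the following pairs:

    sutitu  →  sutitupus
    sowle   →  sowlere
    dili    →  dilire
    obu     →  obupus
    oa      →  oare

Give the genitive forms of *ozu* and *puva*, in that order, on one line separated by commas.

The alternation tracks the last vowel of the stem — -pus when the last vowel of the stem is a rounded vowel (*sutitu*, *obu*); -re when the last vowel of the stem is an unrounded vowel (*sowle*, *dili*, *oa*).
*ozu* — last vowel /u/ (a rounded vowel) → -pus → *ozupus*.
*puva*: last vowel = /a/, an unrounded vowel → -re → *puvare*.

ozupus, puvare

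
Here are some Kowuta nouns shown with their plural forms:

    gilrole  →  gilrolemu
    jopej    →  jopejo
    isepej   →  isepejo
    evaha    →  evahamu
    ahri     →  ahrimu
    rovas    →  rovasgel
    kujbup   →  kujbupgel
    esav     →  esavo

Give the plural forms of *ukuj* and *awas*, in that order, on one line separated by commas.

Looking at the final sound of each stem: -gel when the stem ends in a voiceless consonant (*rovas*, *kujbup*); -o when the stem ends in a voiced consonant (*jopej*, *isepej*, *esav*); -mu when the stem ends in a vowel (*gilrole*, *evaha*, *ahri*).
The final sound of *ukuj* is /j/, which is a voiced consonant, so the suffix is -o, giving *ukujo*.
*awas*: final sound = /s/, a voiceless consonant → -gel → *awasgel*.

ukujo, awasgel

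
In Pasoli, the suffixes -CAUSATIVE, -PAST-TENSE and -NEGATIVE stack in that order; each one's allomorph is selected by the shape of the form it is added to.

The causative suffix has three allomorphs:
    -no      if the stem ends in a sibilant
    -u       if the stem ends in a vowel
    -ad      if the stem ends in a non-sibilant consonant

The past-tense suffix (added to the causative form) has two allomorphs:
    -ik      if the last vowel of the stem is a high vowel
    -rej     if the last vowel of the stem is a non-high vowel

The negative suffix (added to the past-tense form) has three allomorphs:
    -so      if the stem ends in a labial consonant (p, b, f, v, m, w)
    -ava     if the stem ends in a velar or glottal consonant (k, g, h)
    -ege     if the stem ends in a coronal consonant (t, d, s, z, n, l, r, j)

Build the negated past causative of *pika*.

pikauikava

*pika* — final sound /a/ (a vowel) → -u → *pikau*.
The causative form *pikau*: last vowel = /u/, a high vowel → -ik → *pikauik*.
The past-tense form *pikauik* — final consonant /k/ (velar/glottal) → -ava → *pikauikava*.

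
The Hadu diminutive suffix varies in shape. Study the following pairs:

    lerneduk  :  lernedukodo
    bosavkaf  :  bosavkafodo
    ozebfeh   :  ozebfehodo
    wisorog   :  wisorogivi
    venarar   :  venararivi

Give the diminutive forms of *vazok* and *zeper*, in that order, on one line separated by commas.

The alternation tracks the final consonant of the stem — -odo when the stem ends in a voiceless consonant (*lerneduk*, *bosavkaf*, *ozebfeh*); -ivi when the stem ends in a voiced consonant (*wisorog*, *venarar*).
The final consonant of *vazok* is /k/, which is voiceless, so the suffix is -odo, giving *vazokodo*.
The final consonant of *zeper* is /r/, which is voiced, so the suffix is -ivi, giving *zeperivi*.

vazokodo, zeperivi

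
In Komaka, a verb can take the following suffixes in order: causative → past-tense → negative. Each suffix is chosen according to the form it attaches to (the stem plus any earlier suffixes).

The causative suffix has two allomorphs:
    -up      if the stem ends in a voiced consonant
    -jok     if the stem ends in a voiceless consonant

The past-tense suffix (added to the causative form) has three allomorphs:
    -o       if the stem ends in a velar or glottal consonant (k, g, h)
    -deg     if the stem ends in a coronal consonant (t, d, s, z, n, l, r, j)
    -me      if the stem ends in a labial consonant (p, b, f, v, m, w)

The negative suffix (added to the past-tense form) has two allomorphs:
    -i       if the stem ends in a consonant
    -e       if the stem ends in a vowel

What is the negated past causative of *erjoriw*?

Since the final consonant of *erjoriw* is /w/ (voiced), it takes -up, giving *erjoriwup*.
The causative form *erjoriwup* — final consonant /p/ (labial) → -me → *erjoriwupme*.
The past-tense form *erjoriwupme*: final sound = /e/, a vowel → -e → *erjoriwupmee*.

erjoriwupmee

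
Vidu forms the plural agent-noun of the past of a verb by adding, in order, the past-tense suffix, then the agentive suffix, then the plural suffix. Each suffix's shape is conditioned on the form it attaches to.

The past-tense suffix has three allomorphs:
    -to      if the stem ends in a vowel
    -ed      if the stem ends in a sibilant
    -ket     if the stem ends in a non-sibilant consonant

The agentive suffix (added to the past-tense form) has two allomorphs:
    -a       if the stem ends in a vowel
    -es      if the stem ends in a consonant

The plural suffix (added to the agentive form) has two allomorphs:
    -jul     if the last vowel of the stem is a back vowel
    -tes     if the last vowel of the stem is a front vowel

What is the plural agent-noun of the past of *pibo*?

*pibo* — final sound /o/ (a vowel) → -to → *piboto*.
The past-tense form *piboto*: final sound = /o/, a vowel → -a → *pibotoa*.
Since the last vowel of the agentive form *pibotoa* is /a/ (a back vowel), it takes -jul, giving *pibotoajul*.

pibotoajul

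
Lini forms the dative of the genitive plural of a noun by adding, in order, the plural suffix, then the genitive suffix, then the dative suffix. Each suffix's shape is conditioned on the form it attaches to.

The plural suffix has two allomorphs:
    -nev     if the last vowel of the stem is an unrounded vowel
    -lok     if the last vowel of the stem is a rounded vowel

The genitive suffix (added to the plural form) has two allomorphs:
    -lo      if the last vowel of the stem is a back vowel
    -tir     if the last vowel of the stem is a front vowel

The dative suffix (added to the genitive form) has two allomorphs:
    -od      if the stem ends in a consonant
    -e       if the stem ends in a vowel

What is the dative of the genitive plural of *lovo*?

lovolokloe

The last vowel of *lovo* is /o/, which is a rounded vowel, so the plural suffix is -lok, giving *lovolok*.
The last vowel of the plural form *lovolok* is /o/, which is a back vowel, so the genitive suffix is -lo, giving *lovoloklo*.
The final sound of the genitive form *lovoloklo* is /o/, which is a vowel, so the dative suffix is -e, giving *lovolokloe*.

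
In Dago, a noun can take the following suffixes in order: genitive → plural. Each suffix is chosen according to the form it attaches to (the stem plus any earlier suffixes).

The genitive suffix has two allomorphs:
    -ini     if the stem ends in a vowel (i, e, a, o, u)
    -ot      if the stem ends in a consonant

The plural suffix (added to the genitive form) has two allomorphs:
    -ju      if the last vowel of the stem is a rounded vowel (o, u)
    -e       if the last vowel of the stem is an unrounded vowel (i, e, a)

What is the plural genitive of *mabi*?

Since the final sound of *mabi* is /i/ (a vowel), it takes -ini, giving *mabiini*.
The genitive form *mabiini*: last vowel = /i/, an unrounded vowel → -e → *mabiinie*.

mabiinie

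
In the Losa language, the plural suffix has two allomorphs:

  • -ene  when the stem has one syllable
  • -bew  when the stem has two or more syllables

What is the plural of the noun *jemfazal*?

jemfazalbew

*jemfazal* (3 syllables) → -bew → *jemfazalbew*.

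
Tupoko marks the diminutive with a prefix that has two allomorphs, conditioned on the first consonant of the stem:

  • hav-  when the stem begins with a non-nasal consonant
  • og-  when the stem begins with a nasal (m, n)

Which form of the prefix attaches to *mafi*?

og-

*mafi*: first consonant = /m/, a nasal → og-.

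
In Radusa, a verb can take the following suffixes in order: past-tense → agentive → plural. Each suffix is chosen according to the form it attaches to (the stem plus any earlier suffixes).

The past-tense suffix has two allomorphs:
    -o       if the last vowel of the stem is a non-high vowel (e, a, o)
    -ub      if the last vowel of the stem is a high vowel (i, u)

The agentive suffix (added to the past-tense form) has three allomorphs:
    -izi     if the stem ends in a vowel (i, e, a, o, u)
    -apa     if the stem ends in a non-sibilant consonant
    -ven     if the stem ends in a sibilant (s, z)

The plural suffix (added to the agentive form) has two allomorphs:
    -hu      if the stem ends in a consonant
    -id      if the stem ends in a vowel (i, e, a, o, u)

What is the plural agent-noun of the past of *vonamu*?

vonamuubapaid

*vonamu*: last vowel = /u/, a high vowel → -ub → *vonamuub*.
Since the final sound of the past-tense form *vonamuub* is /b/ (a non-sibilant consonant), it takes -apa, giving *vonamuubapa*.
The agentive form *vonamuubapa* — final sound /a/ (a vowel) → -id → *vonamuubapaid*.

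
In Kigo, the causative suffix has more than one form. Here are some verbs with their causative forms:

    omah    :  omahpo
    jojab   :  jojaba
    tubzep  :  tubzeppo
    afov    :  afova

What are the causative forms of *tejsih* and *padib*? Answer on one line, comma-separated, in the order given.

tejsihpo, padiba

The suffix is conditioned by the final consonant: -po when the stem ends in a voiceless consonant (*omah*, *tubzep*); -a when the stem ends in a voiced consonant (*jojab*, *afov*).
Since the final consonant of *tejsih* is /h/ (voiceless), it takes -po, giving *tejsihpo*.
*padib* — final consonant /b/ (voiced) → -a → *padiba*.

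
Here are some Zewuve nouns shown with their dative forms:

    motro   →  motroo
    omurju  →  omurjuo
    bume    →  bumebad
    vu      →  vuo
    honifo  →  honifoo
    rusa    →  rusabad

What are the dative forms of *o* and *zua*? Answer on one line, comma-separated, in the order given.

The pattern is rounding harmony: -o when the last vowel of the stem is a rounded vowel (*motro*, *omurju*, *vu*, *honifo*); -bad when the last vowel of the stem is an unrounded vowel (*bume*, *rusa*).
The last vowel of *o* is /o/, which is a rounded vowel, so the suffix is -o, giving *oo*.
*zua* — last vowel /a/ (an unrounded vowel) → -bad → *zuabad*.

oo, zuabad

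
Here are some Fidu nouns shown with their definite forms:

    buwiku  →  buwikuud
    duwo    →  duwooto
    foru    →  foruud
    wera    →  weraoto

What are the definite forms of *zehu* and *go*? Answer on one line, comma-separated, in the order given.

The alternation tracks the last vowel of the stem — -ud when the last vowel of the stem is a high vowel (*buwiku*, *foru*); -oto when the last vowel of the stem is a non-high vowel (*duwo*, *wera*).
The last vowel of *zehu* is /u/, which is a high vowel, so the suffix is -ud, giving *zehuud*.
*go* — last vowel /o/ (a non-high vowel) → -oto → *gooto*.

zehuud, gooto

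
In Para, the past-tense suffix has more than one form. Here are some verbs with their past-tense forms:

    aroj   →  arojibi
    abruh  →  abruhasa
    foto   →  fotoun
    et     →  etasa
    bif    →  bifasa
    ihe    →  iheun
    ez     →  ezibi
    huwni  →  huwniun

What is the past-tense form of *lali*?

laliun

Looking at the final sound of each stem: -asa when the stem ends in a voiceless consonant (*abruh*, *et*, *bif*); -ibi when the stem ends in a voiced consonant (*aroj*, *ez*); -un when the stem ends in a vowel (*foto*, *ihe*, *huwni*).
The final sound of *lali* is /i/, which is a vowel, so the suffix is -un, giving *laliun*.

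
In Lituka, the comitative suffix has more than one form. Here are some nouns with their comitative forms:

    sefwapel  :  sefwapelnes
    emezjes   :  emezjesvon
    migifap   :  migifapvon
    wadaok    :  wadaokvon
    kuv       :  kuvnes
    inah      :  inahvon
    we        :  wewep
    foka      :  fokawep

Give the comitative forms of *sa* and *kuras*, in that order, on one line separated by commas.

sawep, kurasvon

The suffix is conditioned by the final sound: -von when the stem ends in a voiceless consonant (*emezjes*, *migifap*, *wadaok*, *inah*); -nes when the stem ends in a voiced consonant (*sefwapel*, *kuv*); -wep when the stem ends in a vowel (*we*, *foka*).
Since the final sound of *sa* is /a/ (a vowel), it takes -wep, giving *sawep*.
*kuras*: final sound = /s/, a voiceless consonant → -von → *kurasvon*.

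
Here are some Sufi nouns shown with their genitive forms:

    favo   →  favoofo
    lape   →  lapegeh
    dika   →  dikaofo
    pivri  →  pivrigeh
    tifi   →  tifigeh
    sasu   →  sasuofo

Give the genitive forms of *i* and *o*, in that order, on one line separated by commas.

The alternation tracks the last vowel of the stem — -geh when the last vowel of the stem is a front vowel (*lape*, *pivri*, *tifi*); -ofo when the last vowel of the stem is a back vowel (*favo*, *dika*, *sasu*).
The last vowel of *i* is /i/, which is a front vowel, so the suffix is -geh, giving *igeh*.
*o*: last vowel = /o/, a back vowel → -ofo → *oofo*.

igeh, oofo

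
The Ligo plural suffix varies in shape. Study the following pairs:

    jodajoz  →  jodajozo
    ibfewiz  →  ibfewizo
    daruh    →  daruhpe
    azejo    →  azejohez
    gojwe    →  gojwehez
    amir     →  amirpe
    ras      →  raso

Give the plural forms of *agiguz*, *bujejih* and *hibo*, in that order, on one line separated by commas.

agiguzo, bujejihpe, hibohez

The pattern is sibilance of the final sound: -o when the stem ends in a sibilant (*jodajoz*, *ibfewiz*, *ras*); -pe when the stem ends in a non-sibilant consonant (*daruh*, *amir*); -hez when the stem ends in a vowel (*azejo*, *gojwe*).
*agiguz* — final sound /z/ (a sibilant) → -o → *agiguzo*.
*bujejih* — final sound /h/ (a non-sibilant consonant) → -pe → *bujejihpe*.
*hibo*: final sound = /o/, a vowel → -hez → *hibohez*.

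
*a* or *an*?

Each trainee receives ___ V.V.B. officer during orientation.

The indefinite article is chosen by the initial *sound* of the following word, not its spelling.
The initialism *V.V.B.* is read letter by letter; the first letter, V, is pronounced /viː/, which begins with a consonant sound.
So the article is *a*: Each trainee receives a V.V.B. officer during orientation.

a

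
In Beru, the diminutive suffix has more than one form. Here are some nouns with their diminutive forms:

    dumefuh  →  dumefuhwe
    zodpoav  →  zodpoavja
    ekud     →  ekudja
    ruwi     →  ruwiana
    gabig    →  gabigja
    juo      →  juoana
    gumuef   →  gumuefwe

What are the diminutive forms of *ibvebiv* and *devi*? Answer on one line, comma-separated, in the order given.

The alternation tracks the final sound of the stem — -we when the stem ends in a voiceless consonant (*dumefuh*, *gumuef*); -ja when the stem ends in a voiced consonant (*zodpoav*, *ekud*, *gabig*); -ana when the stem ends in a vowel (*ruwi*, *juo*).
*ibvebiv*: final sound = /v/, a voiced consonant → -ja → *ibvebivja*.
The final sound of *devi* is /i/, which is a vowel, so the suffix is -ana, giving *deviana*.

ibvebivja, deviana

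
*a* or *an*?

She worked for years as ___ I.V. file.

The indefinite article is chosen by the initial *sound* of the following word, not its spelling.
The initialism *I.V.* is read letter by letter; the first letter, I, is pronounced /aɪ/, which begins with a vowel sound.
So the article is *an*: She worked for years as an I.V. file.

an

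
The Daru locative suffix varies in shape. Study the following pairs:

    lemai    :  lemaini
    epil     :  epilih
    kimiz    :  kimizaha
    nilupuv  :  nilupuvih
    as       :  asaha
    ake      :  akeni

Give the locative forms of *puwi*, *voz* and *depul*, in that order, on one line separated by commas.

The alternation tracks the final sound of the stem — -aha when the stem ends in a sibilant (*kimiz*, *as*); -ih when the stem ends in a non-sibilant consonant (*epil*, *nilupuv*); -ni when the stem ends in a vowel (*lemai*, *ake*).
Since the final sound of *puwi* is /i/ (a vowel), it takes -ni, giving *puwini*.
*voz* — final sound /z/ (a sibilant) → -aha → *vozaha*.
Since the final sound of *depul* is /l/ (a non-sibilant consonant), it takes -ih, giving *depulih*.

puwini, vozaha, depulih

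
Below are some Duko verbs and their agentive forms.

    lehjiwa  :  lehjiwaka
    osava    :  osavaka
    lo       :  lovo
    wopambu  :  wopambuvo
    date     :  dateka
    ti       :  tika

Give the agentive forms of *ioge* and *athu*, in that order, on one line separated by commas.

Looking at the last vowel of each stem: -vo when the last vowel of the stem is a rounded vowel (*lo*, *wopambu*); -ka when the last vowel of the stem is an unrounded vowel (*lehjiwa*, *osava*, *date*, *ti*).
*ioge* — last vowel /e/ (an unrounded vowel) → -ka → *iogeka*.
The last vowel of *athu* is /u/, which is a rounded vowel, so the suffix is -vo, giving *athuvo*.

iogeka, athuvo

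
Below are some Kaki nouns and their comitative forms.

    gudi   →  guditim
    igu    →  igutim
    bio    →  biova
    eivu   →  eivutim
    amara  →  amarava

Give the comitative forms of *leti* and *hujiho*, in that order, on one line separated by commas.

letitim, hujihova

The alternation tracks the last vowel of the stem — -tim when the last vowel of the stem is a high vowel (*gudi*, *igu*, *eivu*); -va when the last vowel of the stem is a non-high vowel (*bio*, *amara*).
Since the last vowel of *leti* is /i/ (a high vowel), it takes -tim, giving *letitim*.
Since the last vowel of *hujiho* is /o/ (a non-high vowel), it takes -va, giving *hujihova*.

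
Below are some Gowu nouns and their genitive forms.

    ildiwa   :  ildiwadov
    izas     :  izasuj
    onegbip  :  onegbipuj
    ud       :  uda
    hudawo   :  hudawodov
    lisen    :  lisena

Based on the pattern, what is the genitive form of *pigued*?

The alternation tracks the final sound of the stem — -uj when the stem ends in a voiceless consonant (*izas*, *onegbip*); -a when the stem ends in a voiced consonant (*ud*, *lisen*); -dov when the stem ends in a vowel (*ildiwa*, *hudawo*).
*pigued*: final sound = /d/, a voiced consonant → -a → *pigueda*.

pigueda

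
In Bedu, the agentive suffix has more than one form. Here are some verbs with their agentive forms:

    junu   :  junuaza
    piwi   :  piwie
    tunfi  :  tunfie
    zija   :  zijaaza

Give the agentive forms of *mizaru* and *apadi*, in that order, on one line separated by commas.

The suffix is conditioned by the last vowel: -e when the last vowel of the stem is a front vowel (*piwi*, *tunfi*); -aza when the last vowel of the stem is a back vowel (*junu*, *zija*).
The last vowel of *mizaru* is /u/, which is a back vowel, so the suffix is -aza, giving *mizaruaza*.
The last vowel of *apadi* is /i/, which is a front vowel, so the suffix is -e, giving *apadie*.

mizaruaza, apadie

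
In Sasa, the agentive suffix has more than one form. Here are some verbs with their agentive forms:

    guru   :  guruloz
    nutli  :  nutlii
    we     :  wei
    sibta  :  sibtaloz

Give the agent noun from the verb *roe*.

roei

The alternation tracks the last vowel of the stem — -i when the last vowel of the stem is a front vowel (*nutli*, *we*); -loz when the last vowel of the stem is a back vowel (*guru*, *sibta*).
The last vowel of *roe* is /e/, which is a front vowel, so the suffix is -i, giving *roei*.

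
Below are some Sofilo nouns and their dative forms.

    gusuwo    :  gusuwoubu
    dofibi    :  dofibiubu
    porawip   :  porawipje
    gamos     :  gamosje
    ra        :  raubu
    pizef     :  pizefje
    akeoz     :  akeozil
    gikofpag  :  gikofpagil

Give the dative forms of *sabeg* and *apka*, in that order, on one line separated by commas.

The alternation tracks the final sound of the stem — -je when the stem ends in a voiceless consonant (*porawip*, *gamos*, *pizef*); -il when the stem ends in a voiced consonant (*akeoz*, *gikofpag*); -ubu when the stem ends in a vowel (*gusuwo*, *dofibi*, *ra*).
*sabeg* — final sound /g/ (a voiced consonant) → -il → *sabegil*.
*apka*: final sound = /a/, a vowel → -ubu → *apkaubu*.

sabegil, apkaubu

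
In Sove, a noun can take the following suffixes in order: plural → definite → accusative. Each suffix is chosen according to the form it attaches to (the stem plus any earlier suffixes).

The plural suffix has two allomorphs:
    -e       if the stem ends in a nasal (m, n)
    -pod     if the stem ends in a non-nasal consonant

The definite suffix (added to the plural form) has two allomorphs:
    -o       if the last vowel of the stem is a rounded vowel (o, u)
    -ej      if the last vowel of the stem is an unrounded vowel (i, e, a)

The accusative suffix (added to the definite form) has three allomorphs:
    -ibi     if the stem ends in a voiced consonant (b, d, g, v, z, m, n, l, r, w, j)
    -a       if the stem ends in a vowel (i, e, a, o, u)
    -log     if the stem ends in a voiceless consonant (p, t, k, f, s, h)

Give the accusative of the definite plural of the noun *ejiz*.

*ejiz* — final consonant /z/ (non-nasal) → -pod → *ejizpod*.
Since the last vowel of the plural form *ejizpod* is /o/ (a rounded vowel), it takes -o, giving *ejizpodo*.
Since the final sound of the definite form *ejizpodo* is /o/ (a vowel), it takes -a, giving *ejizpodoa*.

ejizpodoa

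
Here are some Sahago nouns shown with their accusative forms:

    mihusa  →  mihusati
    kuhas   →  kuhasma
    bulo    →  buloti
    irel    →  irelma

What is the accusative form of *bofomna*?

The suffix is conditioned by the final sound: -ma when the stem ends in a consonant (*kuhas*, *irel*); -ti when the stem ends in a vowel (*mihusa*, *bulo*).
The final sound of *bofomna* is /a/, which is a vowel, so the suffix is -ti, giving *bofomnati*.

bofomnati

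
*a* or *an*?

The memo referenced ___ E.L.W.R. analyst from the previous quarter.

an

The indefinite article is chosen by the initial *sound* of the following word, not its spelling.
The initialism *E.L.W.R.* is read letter by letter; the first letter, E, is pronounced /iː/, which begins with a vowel sound.
So the article is *an*: The memo referenced an E.L.W.R. analyst from the previous quarter.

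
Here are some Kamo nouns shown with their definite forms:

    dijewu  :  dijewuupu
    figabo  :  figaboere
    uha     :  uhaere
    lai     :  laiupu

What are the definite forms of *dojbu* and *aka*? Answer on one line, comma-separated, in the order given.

dojbuupu, akaere

The alternation tracks the last vowel of the stem — -upu when the last vowel of the stem is a high vowel (*dijewu*, *lai*); -ere when the last vowel of the stem is a non-high vowel (*figabo*, *uha*).
Since the last vowel of *dojbu* is /u/ (a high vowel), it takes -upu, giving *dojbuupu*.
The last vowel of *aka* is /a/, which is a non-high vowel, so the suffix is -ere, giving *akaere*.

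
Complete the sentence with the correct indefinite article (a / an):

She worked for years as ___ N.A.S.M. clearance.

The indefinite article is chosen by the initial *sound* of the following word, not its spelling.
The initialism *N.A.S.M.* is read letter by letter; the first letter, N, is pronounced /ɛn/, which begins with a vowel sound.
So the article is *an*: She worked for years as an N.A.S.M. clearance.

an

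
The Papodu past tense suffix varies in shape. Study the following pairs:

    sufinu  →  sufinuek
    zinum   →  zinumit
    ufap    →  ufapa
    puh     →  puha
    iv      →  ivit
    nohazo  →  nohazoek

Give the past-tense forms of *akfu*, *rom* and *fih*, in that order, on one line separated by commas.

The pattern is voicing of the final sound: -a when the stem ends in a voiceless consonant (*ufap*, *puh*); -it when the stem ends in a voiced consonant (*zinum*, *iv*); -ek when the stem ends in a vowel (*sufinu*, *nohazo*).
*akfu*: final sound = /u/, a vowel → -ek → *akfuek*.
Since the final sound of *rom* is /m/ (a voiced consonant), it takes -it, giving *romit*.
The final sound of *fih* is /h/, which is a voiceless consonant, so the suffix is -a, giving *fiha*.

akfuek, romit, fiha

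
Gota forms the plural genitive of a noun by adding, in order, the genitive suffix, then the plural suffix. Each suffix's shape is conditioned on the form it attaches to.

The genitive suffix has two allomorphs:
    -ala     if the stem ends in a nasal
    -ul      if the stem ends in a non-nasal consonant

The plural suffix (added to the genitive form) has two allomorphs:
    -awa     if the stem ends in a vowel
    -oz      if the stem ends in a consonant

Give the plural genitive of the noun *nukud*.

The final consonant of *nukud* is /d/, which is non-nasal, so the genitive suffix is -ul, giving *nukudul*.
The genitive form *nukudul*: final sound = /l/, a consonant → -oz → *nukuduloz*.

nukuduloz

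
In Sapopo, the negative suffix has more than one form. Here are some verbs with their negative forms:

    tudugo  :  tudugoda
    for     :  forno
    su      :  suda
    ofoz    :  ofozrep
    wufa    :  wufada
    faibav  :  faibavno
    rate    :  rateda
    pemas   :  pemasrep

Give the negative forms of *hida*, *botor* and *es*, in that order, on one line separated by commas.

hidada, botorno, esrep

The alternation tracks the final sound of the stem — -rep when the stem ends in a sibilant (*ofoz*, *pemas*); -no when the stem ends in a non-sibilant consonant (*for*, *faibav*); -da when the stem ends in a vowel (*tudugo*, *su*, *wufa*, *rate*).
The final sound of *hida* is /a/, which is a vowel, so the suffix is -da, giving *hidada*.
Since the final sound of *botor* is /r/ (a non-sibilant consonant), it takes -no, giving *botorno*.
*es* — final sound /s/ (a sibilant) → -rep → *esrep*.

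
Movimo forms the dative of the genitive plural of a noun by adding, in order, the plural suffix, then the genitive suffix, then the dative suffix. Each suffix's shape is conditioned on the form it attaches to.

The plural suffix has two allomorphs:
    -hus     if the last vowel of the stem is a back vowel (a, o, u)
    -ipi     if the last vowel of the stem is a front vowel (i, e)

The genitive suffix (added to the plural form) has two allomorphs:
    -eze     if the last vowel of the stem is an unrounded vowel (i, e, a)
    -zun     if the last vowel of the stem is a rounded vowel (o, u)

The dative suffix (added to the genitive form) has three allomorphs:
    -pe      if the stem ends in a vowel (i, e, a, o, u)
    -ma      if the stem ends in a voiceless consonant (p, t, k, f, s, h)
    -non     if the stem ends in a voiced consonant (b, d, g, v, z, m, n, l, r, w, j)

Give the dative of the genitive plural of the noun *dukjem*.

dukjemipiezepe

*dukjem* — last vowel /e/ (a front vowel) → -ipi → *dukjemipi*.
The plural form *dukjemipi* — last vowel /i/ (an unrounded vowel) → -eze → *dukjemipieze*.
The genitive form *dukjemipieze* — final sound /e/ (a vowel) → -pe → *dukjemipiezepe*.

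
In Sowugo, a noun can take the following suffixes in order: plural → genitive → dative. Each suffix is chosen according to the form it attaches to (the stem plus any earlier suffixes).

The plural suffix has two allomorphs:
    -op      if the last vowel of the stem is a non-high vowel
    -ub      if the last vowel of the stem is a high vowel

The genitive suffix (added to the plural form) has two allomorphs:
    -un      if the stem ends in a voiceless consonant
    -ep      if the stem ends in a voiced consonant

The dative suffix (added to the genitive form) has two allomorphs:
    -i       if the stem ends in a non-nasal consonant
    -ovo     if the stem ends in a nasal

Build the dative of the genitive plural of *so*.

*so* — last vowel /o/ (a non-high vowel) → -op → *soop*.
Since the final consonant of the plural form *soop* is /p/ (voiceless), it takes -un, giving *soopun*.
The genitive form *soopun*: final consonant = /n/, a nasal → -ovo → *soopunovo*.

soopunovo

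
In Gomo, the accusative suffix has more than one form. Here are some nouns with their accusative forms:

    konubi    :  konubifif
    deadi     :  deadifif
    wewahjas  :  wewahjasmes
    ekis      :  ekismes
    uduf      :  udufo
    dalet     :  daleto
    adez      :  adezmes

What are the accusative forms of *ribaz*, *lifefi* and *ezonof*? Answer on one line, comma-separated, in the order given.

ribazmes, lifefifif, ezonofo

Looking at the final sound of each stem: -mes when the stem ends in a sibilant (*wewahjas*, *ekis*, *adez*); -o when the stem ends in a non-sibilant consonant (*uduf*, *dalet*); -fif when the stem ends in a vowel (*konubi*, *deadi*).
*ribaz* — final sound /z/ (a sibilant) → -mes → *ribazmes*.
Since the final sound of *lifefi* is /i/ (a vowel), it takes -fif, giving *lifefifif*.
*ezonof* — final sound /f/ (a non-sibilant consonant) → -o → *ezonofo*.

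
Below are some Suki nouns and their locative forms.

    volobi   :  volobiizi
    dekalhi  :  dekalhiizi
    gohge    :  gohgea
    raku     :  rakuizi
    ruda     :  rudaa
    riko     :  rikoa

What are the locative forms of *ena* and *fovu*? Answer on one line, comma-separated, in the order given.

enaa, fovuizi

Looking at the last vowel of each stem: -izi when the last vowel of the stem is a high vowel (*volobi*, *dekalhi*, *raku*); -a when the last vowel of the stem is a non-high vowel (*gohge*, *ruda*, *riko*).
*ena*: last vowel = /a/, a non-high vowel → -a → *enaa*.
The last vowel of *fovu* is /u/, which is a high vowel, so the suffix is -izi, giving *fovuizi*.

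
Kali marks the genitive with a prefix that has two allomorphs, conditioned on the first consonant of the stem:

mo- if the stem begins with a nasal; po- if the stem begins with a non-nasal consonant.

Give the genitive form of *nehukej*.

Since the first consonant of *nehukej* is /n/ (a nasal), it takes mo-, giving *monehukej*.

monehukej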